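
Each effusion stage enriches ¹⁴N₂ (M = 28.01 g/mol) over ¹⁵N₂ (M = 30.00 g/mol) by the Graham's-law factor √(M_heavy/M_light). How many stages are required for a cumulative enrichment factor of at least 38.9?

With α = √(30.00/28.01) per stage, ln α = ½ ln(1.07105) = 0.03432.
Need α^N ≥ 38.9 ⇒ N ≥ ln(38.9) / ln α = 3.661 / 0.03432 = 106.68.
Minimum whole number of stages: N = 107.

107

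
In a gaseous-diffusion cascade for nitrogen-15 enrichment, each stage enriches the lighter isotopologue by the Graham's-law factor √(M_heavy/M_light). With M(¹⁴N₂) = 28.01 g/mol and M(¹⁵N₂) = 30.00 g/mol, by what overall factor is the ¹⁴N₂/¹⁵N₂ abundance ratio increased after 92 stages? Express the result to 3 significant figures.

Each stage multiplies the ratio by α = √(30.00/28.01), so after 92 stages the overall factor is α^92 = (30.00/28.01)^(92/2).
= 1.07105^46 = 23.5.

23.5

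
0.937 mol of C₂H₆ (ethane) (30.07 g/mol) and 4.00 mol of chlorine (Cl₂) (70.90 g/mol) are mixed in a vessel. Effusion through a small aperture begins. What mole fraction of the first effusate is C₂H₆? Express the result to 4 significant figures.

0.2645

Each component's effusion rate ∝ (its partial pressure)·(1/√M) ∝ n_i/√M_i.
So x_C₂H₆ in the escaping gas = (n_C₂H₆/√M_C₂H₆) / Σ(n_i/√M_i)
= (0.937/√30.07) / (0.937/√30.07 + 4.00/√70.90) = 0.1709/(0.1709 + 0.4750) = 0.2645.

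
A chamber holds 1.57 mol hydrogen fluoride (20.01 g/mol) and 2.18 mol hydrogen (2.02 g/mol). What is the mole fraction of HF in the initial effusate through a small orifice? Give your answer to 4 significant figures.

0.1862

Each component's effusion rate ∝ (its partial pressure)·(1/√M) ∝ n_i/√M_i.
Mole fraction of HF in the effusate = (n_HF/√M_HF) / (n_HF/√M_HF + n_H₂/√M_H₂)
= (1.57/√20.01) / (1.57/√20.01 + 2.18/√2.02) = 0.3510/(0.3510 + 1.534) = 0.1862.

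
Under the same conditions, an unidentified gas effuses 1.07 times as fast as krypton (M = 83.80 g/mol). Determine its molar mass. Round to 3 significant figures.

From Graham's law, rate_X/rate_Kr = √(M_Kr/M_X).
1.07 = √(83.80/M_X)
M_X = 83.80 / 1.07² = 83.80 / 1.145 = 73.2 g/mol

73.2 g/mol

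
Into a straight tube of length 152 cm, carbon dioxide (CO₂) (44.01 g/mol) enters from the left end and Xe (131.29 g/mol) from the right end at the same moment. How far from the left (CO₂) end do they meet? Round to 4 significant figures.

In equal time, each gas travels a distance ∝ its rate ∝ 1/√M, so d_CO₂/d_Xe = √(M_Xe/M_CO₂) = √(131.29/44.01) = 1.727.
With d_CO₂ + d_Xe = 152 cm, d_Xe = 152/(1 + 1.727) = 55.74 cm.
d_CO₂ = 152 − 55.74 = 96.26 cm.

96.26 cm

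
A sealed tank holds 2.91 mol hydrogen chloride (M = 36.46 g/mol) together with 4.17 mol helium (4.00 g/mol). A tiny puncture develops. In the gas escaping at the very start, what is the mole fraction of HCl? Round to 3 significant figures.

0.188

The effusion rate of species i is ∝ p_i/√M_i ∝ n_i/√M_i.
So x_HCl in the escaping gas = (n_HCl/√M_HCl) / Σ(n_i/√M_i)
= (2.91/√36.46) / (2.91/√36.46 + 4.17/√4.00) = 0.4819/(0.4819 + 2.085) = 0.188.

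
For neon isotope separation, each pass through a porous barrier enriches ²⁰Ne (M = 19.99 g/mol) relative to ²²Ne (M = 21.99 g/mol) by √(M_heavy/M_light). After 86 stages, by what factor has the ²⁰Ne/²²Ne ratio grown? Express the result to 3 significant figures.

60.4

After 86 stages the ratio has grown by (√(21.99/19.99))^86 = (21.99/19.99)^(86/2).
= 1.10005^43 = 60.4.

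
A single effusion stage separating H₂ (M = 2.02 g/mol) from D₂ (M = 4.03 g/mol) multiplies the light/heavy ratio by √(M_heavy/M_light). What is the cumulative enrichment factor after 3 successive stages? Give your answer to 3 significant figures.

Overall factor = α^3 with α = √(4.03/2.02), i.e. (4.03/2.02)^(3/2).
= 1.99505^(3/2) = 2.82.

2.82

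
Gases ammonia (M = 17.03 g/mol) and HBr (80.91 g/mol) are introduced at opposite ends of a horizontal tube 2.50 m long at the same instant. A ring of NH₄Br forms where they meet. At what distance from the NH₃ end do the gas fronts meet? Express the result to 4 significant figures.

1.714 m

Graham's law gives d_NH₃/d_HBr = rate_NH₃/rate_HBr = √(M_HBr/M_NH₃) = √(80.91/17.03) = 2.180.
With d_NH₃ + d_HBr = 2.50 m, d_HBr = 2.50/(1 + 2.180) = 0.7862 m.
d_NH₃ = 2.50 − 0.7862 = 1.714 m.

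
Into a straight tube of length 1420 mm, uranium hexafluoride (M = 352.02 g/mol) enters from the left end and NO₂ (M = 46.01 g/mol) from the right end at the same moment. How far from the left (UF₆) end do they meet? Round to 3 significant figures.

377 mm

The fronts meet when d_UF₆ + d_NO₂ = L with d_UF₆/d_NO₂ = √(M_NO₂/M_UF₆) (Graham's law). Here √(M_NO₂/M_UF₆) = √(46.01/352.02) = 0.3615.
With d_UF₆ + d_NO₂ = 1420 mm, d_NO₂ = 1420/(1 + 0.3615) = 1043 mm.
d_UF₆ = 1420 − 1043 = 377 mm.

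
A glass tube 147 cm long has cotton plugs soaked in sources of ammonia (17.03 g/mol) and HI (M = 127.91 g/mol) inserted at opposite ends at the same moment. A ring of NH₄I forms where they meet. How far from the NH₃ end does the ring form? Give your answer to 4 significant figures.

107.7 cm

Graham's law gives d_NH₃/d_HI = rate_NH₃/rate_HI = √(M_HI/M_NH₃) = √(127.91/17.03) = 2.741.
With d_NH₃ + d_HI = 147 cm, d_HI = 147/(1 + 2.741) = 39.30 cm.
d_NH₃ = 147 − 39.30 = 107.7 cm.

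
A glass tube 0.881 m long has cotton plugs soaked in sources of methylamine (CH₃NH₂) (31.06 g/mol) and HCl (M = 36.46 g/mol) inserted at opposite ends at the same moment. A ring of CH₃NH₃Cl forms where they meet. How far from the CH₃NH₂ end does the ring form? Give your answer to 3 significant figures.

In equal time, each gas travels a distance ∝ its rate ∝ 1/√M, so d_CH₃NH₂/d_HCl = √(M_HCl/M_CH₃NH₂) = √(36.46/31.06) = 1.083.
With d_CH₃NH₂ + d_HCl = 0.881 m, d_HCl = 0.881/(1 + 1.083) = 0.4229 m.
d_CH₃NH₂ = 0.881 − 0.4229 = 0.458 m.

0.458 m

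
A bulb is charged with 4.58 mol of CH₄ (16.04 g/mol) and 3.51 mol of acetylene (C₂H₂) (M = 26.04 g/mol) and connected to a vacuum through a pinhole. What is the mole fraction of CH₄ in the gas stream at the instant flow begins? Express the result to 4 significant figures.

0.6244

Each component's effusion rate ∝ (its partial pressure)·(1/√M) ∝ n_i/√M_i.
So x_CH₄ in the escaping gas = (n_CH₄/√M_CH₄) / Σ(n_i/√M_i)
= (4.58/√16.04) / (4.58/√16.04 + 3.51/√26.04) = 1.144/(1.144 + 0.6878) = 0.6244.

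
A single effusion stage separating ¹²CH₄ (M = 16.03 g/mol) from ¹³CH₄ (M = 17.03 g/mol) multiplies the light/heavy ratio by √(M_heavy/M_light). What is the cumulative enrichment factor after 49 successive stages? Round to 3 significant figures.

4.40

After 49 stages the ratio has grown by (√(17.03/16.03))^49 = (17.03/16.03)^(49/2).
= 1.06238^(49/2) = 4.40.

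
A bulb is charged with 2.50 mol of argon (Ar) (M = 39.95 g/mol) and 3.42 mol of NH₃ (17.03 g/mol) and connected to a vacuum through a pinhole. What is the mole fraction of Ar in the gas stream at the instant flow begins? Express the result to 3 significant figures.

Each component's effusion rate ∝ (its partial pressure)·(1/√M) ∝ n_i/√M_i.
Mole fraction of Ar in the effusate = (n_Ar/√M_Ar) / (n_Ar/√M_Ar + n_NH₃/√M_NH₃)
= (2.50/√39.95) / (2.50/√39.95 + 3.42/√17.03) = 0.3955/(0.3955 + 0.8287) = 0.323.

0.323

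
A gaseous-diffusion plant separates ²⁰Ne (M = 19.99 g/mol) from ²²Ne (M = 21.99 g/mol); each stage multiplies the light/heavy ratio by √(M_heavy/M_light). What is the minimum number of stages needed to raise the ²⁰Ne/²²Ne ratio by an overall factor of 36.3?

Single-stage factor α = √(21.99/19.99), so ln α = ½ ln(1.10005) = 0.04768.
Need α^N ≥ 36.3 ⇒ N ≥ ln(36.3) / ln α = 3.592 / 0.04768 = 75.34.
Rounding up, N = 76 stages.

76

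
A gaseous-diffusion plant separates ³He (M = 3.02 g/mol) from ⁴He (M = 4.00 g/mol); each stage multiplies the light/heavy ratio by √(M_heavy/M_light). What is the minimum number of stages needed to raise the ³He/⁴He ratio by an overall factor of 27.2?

24

With α = √(4.00/3.02) per stage, ln α = ½ ln(1.32450) = 0.1405.
Need α^N ≥ 27.2 ⇒ N ≥ ln(27.2) / ln α = 3.303 / 0.1405 = 23.51.
Rounding up, N = 24 stages.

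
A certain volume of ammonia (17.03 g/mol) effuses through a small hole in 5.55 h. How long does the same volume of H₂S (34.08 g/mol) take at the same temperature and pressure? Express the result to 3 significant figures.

7.85 h

By Graham's law, t_H₂S/t_NH₃ = √(M_H₂S/M_NH₃) = √(34.08/17.03) = √2.001 = 1.415.
So the time for H₂S is 5.55 × 1.415 = 7.85 h.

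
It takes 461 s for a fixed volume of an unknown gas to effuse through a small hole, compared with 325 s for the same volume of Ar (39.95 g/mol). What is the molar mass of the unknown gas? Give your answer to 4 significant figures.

Using Graham's law: t_X/t_Ar = √(M_X/M_Ar).
461/325 = 1.418 = √(M_X/39.95)
M_X = 39.95 × 1.418² = 39.95 × 2.012 = 80.38 g/mol

80.38 g/mol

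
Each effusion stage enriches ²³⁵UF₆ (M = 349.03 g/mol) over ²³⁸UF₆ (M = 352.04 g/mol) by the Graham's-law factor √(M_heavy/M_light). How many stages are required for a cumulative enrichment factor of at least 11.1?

561

Single-stage factor α = √(352.04/349.03), so ln α = ½ ln(1.00862) = 0.004293.
Need α^N ≥ 11.1 ⇒ N ≥ ln(11.1) / ln α = 2.407 / 0.004293 = 560.61.
Rounding up, N = 561 stages.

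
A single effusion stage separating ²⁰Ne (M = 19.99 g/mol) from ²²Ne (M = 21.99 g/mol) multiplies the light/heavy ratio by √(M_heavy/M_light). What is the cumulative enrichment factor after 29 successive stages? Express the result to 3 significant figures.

3.99

After 29 stages the ratio has grown by (√(21.99/19.99))^29 = (21.99/19.99)^(29/2).
= 1.10005^(29/2) = 3.99.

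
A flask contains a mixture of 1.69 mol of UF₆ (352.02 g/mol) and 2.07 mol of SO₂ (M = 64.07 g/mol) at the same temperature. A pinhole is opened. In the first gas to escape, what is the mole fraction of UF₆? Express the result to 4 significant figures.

0.2583

Effusion rate of each component ∝ n_i/√M_i (partial pressure × 1/√M).
x_UF₆(eff) = (n_UF₆/√M_UF₆) / (n_UF₆/√M_UF₆ + n_SO₂/√M_SO₂)
= (1.69/√352.02) / (1.69/√352.02 + 2.07/√64.07) = 0.09007/(0.09007 + 0.2586) = 0.2583.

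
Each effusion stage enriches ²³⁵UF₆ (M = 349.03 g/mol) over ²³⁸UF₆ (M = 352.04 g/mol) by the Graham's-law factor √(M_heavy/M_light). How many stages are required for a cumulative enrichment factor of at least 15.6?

Per stage α = (352.04/349.03)^(1/2) = 1.00862^0.5, giving ln α = 0.004293.
Need α^N ≥ 15.6 ⇒ N ≥ ln(15.6) / ln α = 2.747 / 0.004293 = 639.87.
So at least 640 stages are needed.

640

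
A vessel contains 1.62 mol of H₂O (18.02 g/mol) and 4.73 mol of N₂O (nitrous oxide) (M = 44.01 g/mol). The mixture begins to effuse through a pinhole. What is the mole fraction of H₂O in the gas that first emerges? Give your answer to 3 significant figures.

Effusion rate of each component ∝ n_i/√M_i (partial pressure × 1/√M).
So x_H₂O in the escaping gas = (n_H₂O/√M_H₂O) / Σ(n_i/√M_i)
= (1.62/√18.02) / (1.62/√18.02 + 4.73/√44.01) = 0.3816/(0.3816 + 0.7130) = 0.349.

0.349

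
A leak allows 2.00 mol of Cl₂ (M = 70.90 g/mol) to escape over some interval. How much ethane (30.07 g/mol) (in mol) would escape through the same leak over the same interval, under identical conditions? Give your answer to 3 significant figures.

Graham's law gives rate_C₂H₆/rate_Cl₂ = √(M_Cl₂/M_C₂H₆) = √(70.90/30.07) = √2.358 = 1.536.
So the amount for C₂H₆ is 2.00 × 1.536 = 3.07 mol.

3.07 mol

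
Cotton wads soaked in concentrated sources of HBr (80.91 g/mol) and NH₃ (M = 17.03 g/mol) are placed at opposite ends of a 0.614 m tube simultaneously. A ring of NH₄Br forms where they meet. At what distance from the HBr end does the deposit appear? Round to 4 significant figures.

Distances travelled in equal time are proportional to diffusion rates, so d_HBr/d_NH₃ = √(M_NH₃/M_HBr) = √(17.03/80.91) = 0.4588.
With d_HBr + d_NH₃ = 0.614 m, d_NH₃ = 0.614/(1 + 0.4588) = 0.4209 m.
d_HBr = 0.614 − 0.4209 = 0.1931 m.

0.1931 m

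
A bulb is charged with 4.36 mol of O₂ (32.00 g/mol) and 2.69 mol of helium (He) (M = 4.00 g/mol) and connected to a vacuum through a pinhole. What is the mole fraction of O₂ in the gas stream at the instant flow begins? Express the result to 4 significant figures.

Each component's effusion rate ∝ (its partial pressure)·(1/√M) ∝ n_i/√M_i.
Mole fraction of O₂ in the effusate = (n_O₂/√M_O₂) / (n_O₂/√M_O₂ + n_He/√M_He)
= (4.36/√32.00) / (4.36/√32.00 + 2.69/√4.00) = 0.7707/(0.7707 + 1.345) = 0.3643.

0.3643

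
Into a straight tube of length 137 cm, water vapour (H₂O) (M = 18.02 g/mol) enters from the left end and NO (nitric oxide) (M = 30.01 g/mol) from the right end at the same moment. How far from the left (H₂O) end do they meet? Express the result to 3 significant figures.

In equal time, each gas travels a distance ∝ its rate ∝ 1/√M, so d_H₂O/d_NO = √(M_NO/M_H₂O) = √(30.01/18.02) = 1.290.
With d_H₂O + d_NO = 137 cm, d_NO = 137/(1 + 1.290) = 59.81 cm.
d_H₂O = 137 − 59.81 = 77.2 cm.

77.2 cm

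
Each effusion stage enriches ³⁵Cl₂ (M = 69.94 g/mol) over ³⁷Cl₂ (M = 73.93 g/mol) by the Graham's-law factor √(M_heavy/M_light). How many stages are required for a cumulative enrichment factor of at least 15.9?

100

With α = √(73.93/69.94) per stage, ln α = ½ ln(1.05705) = 0.02774.
Need α^N ≥ 15.9 ⇒ N ≥ ln(15.9) / ln α = 2.766 / 0.02774 = 99.72.
Rounding up, N = 100 stages.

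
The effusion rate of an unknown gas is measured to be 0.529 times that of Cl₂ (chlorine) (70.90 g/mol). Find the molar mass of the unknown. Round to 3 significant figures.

253 g/mol

By Graham's law, rate_X/rate_Cl₂ = √(M_Cl₂/M_X).
0.529 = √(70.90/M_X)
M_X = 70.90 / 0.529² = 70.90 / 0.2798 = 253 g/mol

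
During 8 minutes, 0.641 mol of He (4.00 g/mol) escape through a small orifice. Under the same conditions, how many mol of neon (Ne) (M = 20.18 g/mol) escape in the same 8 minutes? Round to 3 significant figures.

0.285 mol

Graham's law gives rate_Ne/rate_He = √(M_He/M_Ne) = √(4.00/20.18) = √0.1982 = 0.4452.
So the amount for Ne is 0.641 × 0.4452 = 0.285 mol.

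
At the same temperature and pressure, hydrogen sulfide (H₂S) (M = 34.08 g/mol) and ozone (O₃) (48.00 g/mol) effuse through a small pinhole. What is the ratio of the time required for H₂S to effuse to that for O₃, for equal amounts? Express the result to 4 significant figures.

0.8426

Graham's law gives t_H₂S/t_O₃ = √(M_H₂S/M_O₃) = √(34.08/48.00) = √0.7100 = 0.8426.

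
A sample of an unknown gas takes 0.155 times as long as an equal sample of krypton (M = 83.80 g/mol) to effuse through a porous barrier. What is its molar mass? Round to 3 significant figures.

Using Graham's law: t_X/t_Kr = √(M_X/M_Kr).
0.155 = √(M_X/83.80)
M_X = 83.80 × 0.155² = 83.80 × 0.02403 = 2.01 g/mol

2.01 g/mol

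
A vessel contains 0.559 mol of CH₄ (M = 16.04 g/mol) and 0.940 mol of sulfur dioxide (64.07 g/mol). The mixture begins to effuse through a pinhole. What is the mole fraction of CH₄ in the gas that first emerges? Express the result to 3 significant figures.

0.543

The effusion rate of species i is ∝ p_i/√M_i ∝ n_i/√M_i.
So x_CH₄ in the escaping gas = (n_CH₄/√M_CH₄) / Σ(n_i/√M_i)
= (0.559/√16.04) / (0.559/√16.04 + 0.940/√64.07) = 0.1396/(0.1396 + 0.1174) = 0.543.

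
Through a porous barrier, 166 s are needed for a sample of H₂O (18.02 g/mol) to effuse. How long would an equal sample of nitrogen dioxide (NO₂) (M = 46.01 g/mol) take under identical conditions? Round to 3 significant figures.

By Graham's law, t_NO₂/t_H₂O = √(M_NO₂/M_H₂O) = √(46.01/18.02) = √2.553 = 1.598.
So the time for NO₂ is 166 × 1.598 = 265 s.

265 s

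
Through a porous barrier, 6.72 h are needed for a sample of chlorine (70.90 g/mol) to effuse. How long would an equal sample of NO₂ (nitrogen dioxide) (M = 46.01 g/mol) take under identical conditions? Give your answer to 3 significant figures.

5.41 h

From Graham's law, t_NO₂/t_Cl₂ = √(M_NO₂/M_Cl₂) = √(46.01/70.90) = √0.6489 = 0.8056.
So the time for NO₂ is 6.72 × 0.8056 = 5.41 h.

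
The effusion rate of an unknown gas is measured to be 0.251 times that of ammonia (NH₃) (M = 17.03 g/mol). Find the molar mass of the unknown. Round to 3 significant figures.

270 g/mol

Since effusion rate ∝ 1/√M, rate_X/rate_NH₃ = √(M_NH₃/M_X).
0.251 = √(17.03/M_X)
M_X = 17.03 / 0.251² = 17.03 / 0.06300 = 270 g/mol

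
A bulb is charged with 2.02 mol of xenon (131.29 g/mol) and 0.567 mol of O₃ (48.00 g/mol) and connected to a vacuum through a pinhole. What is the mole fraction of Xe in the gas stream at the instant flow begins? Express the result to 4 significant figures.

0.6830

Effusion rate of each component ∝ n_i/√M_i (partial pressure × 1/√M).
x_Xe(eff) = (n_Xe/√M_Xe) / (n_Xe/√M_Xe + n_O₃/√M_O₃)
= (2.02/√131.29) / (2.02/√131.29 + 0.567/√48.00) = 0.1763/(0.1763 + 0.08184) = 0.6830.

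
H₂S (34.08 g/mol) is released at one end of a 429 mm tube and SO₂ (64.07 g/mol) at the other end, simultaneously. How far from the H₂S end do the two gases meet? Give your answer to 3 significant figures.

248 mm

The fronts meet when d_H₂S + d_SO₂ = L with d_H₂S/d_SO₂ = √(M_SO₂/M_H₂S) (Graham's law). Here √(M_SO₂/M_H₂S) = √(64.07/34.08) = 1.371.
With d_H₂S + d_SO₂ = 429 mm, d_SO₂ = 429/(1 + 1.371) = 180.9 mm.
d_H₂S = 429 − 180.9 = 248 mm.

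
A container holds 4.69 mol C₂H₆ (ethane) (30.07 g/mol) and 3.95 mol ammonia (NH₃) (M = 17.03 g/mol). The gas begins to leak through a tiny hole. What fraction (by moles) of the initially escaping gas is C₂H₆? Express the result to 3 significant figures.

0.472

The effusion rate of species i is ∝ p_i/√M_i ∝ n_i/√M_i.
Mole fraction of C₂H₆ in the effusate = (n_C₂H₆/√M_C₂H₆) / (n_C₂H₆/√M_C₂H₆ + n_NH₃/√M_NH₃)
= (4.69/√30.07) / (4.69/√30.07 + 3.95/√17.03) = 0.8553/(0.8553 + 0.9572) = 0.472.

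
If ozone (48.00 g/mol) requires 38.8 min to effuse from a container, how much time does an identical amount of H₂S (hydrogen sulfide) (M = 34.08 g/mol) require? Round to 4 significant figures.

From Graham's law, t_H₂S/t_O₃ = √(M_H₂S/M_O₃) = √(34.08/48.00) = √0.7100 = 0.8426.
So the time for H₂S is 38.8 × 0.8426 = 32.69 min.

32.69 min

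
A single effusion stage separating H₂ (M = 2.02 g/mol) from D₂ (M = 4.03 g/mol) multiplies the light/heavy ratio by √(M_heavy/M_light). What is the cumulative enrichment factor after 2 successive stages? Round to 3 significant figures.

2.00

After 2 stages the ratio has grown by (√(4.03/2.02))^2 = (4.03/2.02)^(2/2).
= 1.99505^1 = 2.00.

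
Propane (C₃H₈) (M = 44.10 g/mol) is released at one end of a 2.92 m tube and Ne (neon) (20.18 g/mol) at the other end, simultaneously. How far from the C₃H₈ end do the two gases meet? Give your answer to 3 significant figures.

Graham's law gives d_C₃H₈/d_Ne = rate_C₃H₈/rate_Ne = √(M_Ne/M_C₃H₈) = √(20.18/44.10) = 0.6765.
With d_C₃H₈ + d_Ne = 2.92 m, d_Ne = 2.92/(1 + 0.6765) = 1.742 m.
d_C₃H₈ = 2.92 − 1.742 = 1.18 m.

1.18 m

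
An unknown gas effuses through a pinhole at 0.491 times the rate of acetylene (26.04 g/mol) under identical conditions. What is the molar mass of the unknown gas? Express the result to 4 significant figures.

Graham's law gives rate_X/rate_C₂H₂ = √(M_C₂H₂/M_X).
0.491 = √(26.04/M_X)
M_X = 26.04 / 0.491² = 26.04 / 0.2411 = 108.0 g/mol

108.0 g/mol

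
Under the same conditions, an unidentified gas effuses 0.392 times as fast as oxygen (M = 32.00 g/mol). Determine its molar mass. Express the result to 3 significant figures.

208 g/mol

By Graham's law, rate_X/rate_O₂ = √(M_O₂/M_X).
0.392 = √(32.00/M_X)
M_X = 32.00 / 0.392² = 32.00 / 0.1537 = 208 g/mol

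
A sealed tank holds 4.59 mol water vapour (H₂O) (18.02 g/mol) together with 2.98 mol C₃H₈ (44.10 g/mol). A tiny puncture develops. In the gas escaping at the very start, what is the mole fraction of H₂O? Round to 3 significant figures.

Rate_i ∝ x_i/√M_i (Graham's law weighted by mole fraction), so the effusate composition follows n_i/√M_i.
So x_H₂O in the escaping gas = (n_H₂O/√M_H₂O) / Σ(n_i/√M_i)
= (4.59/√18.02) / (4.59/√18.02 + 2.98/√44.10) = 1.081/(1.081 + 0.4487) = 0.707.

0.707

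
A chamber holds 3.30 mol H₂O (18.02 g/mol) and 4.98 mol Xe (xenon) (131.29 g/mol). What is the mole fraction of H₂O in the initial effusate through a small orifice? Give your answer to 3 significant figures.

The effusion rate of species i is ∝ p_i/√M_i ∝ n_i/√M_i.
x_H₂O(eff) = (n_H₂O/√M_H₂O) / (n_H₂O/√M_H₂O + n_Xe/√M_Xe)
= (3.30/√18.02) / (3.30/√18.02 + 4.98/√131.29) = 0.7774/(0.7774 + 0.4346) = 0.641.

0.641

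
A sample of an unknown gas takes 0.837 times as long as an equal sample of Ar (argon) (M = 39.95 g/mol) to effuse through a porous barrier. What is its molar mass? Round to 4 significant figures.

Graham's law gives t_X/t_Ar = √(M_X/M_Ar).
0.837 = √(M_X/39.95)
M_X = 39.95 × 0.837² = 39.95 × 0.7006 = 27.99 g/mol

27.99 g/mol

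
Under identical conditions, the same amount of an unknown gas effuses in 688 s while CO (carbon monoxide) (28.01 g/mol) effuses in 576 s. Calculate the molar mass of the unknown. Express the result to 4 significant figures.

By Graham's law, t_X/t_CO = √(M_X/M_CO).
688/576 = 1.194 = √(M_X/28.01)
M_X = 28.01 × 1.194² = 28.01 × 1.427 = 39.96 g/mol

39.96 g/mol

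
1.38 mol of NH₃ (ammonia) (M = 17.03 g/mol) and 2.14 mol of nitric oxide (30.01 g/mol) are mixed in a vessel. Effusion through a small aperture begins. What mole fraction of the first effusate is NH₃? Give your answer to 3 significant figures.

0.461

Each component's effusion rate ∝ (its partial pressure)·(1/√M) ∝ n_i/√M_i.
x_NH₃(eff) = (n_NH₃/√M_NH₃) / (n_NH₃/√M_NH₃ + n_NO/√M_NO)
= (1.38/√17.03) / (1.38/√17.03 + 2.14/√30.01) = 0.3344/(0.3344 + 0.3906) = 0.461.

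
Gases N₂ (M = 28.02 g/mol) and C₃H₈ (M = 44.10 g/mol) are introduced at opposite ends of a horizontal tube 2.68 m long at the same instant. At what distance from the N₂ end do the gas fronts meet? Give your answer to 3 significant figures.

1.49 m

The fronts meet when d_N₂ + d_C₃H₈ = L with d_N₂/d_C₃H₈ = √(M_C₃H₈/M_N₂) (Graham's law). Here √(M_C₃H₈/M_N₂) = √(44.10/28.02) = 1.255.
With d_N₂ + d_C₃H₈ = 2.68 m, d_C₃H₈ = 2.68/(1 + 1.255) = 1.189 m.
d_N₂ = 2.68 − 1.189 = 1.49 m.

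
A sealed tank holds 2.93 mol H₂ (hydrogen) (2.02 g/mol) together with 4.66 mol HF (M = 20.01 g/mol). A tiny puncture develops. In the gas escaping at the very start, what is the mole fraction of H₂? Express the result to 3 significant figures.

Each component's effusion rate ∝ (its partial pressure)·(1/√M) ∝ n_i/√M_i.
x_H₂(eff) = (n_H₂/√M_H₂) / (n_H₂/√M_H₂ + n_HF/√M_HF)
= (2.93/√2.02) / (2.93/√2.02 + 4.66/√20.01) = 2.062/(2.062 + 1.042) = 0.664.

0.664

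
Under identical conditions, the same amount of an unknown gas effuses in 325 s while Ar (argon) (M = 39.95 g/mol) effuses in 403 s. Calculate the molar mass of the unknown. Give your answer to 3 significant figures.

From Graham's law, t_X/t_Ar = √(M_X/M_Ar).
325/403 = 0.8065 = √(M_X/39.95)
M_X = 39.95 × 0.8065² = 39.95 × 0.6504 = 26.0 g/mol

26.0 g/mol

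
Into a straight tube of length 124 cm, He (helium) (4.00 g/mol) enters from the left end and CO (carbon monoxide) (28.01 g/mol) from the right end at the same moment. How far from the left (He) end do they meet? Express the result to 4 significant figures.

Distances travelled in equal time are proportional to diffusion rates, so d_He/d_CO = √(M_CO/M_He) = √(28.01/4.00) = 2.646.
With d_He + d_CO = 124 cm, d_CO = 124/(1 + 2.646) = 34.01 cm.
d_He = 124 − 34.01 = 89.99 cm.

89.99 cm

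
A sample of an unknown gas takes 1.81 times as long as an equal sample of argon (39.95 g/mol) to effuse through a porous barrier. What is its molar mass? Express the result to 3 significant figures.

131 g/mol

Graham's law gives t_X/t_Ar = √(M_X/M_Ar).
1.81 = √(M_X/39.95)
M_X = 39.95 × 1.81² = 39.95 × 3.276 = 131 g/mol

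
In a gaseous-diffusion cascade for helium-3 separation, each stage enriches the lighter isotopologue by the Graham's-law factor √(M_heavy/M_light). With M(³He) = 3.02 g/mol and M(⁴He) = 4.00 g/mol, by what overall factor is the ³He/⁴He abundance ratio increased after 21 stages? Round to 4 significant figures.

After 21 stages the ratio has grown by (√(4.00/3.02))^21 = (4.00/3.02)^(21/2).
= 1.32450^(21/2) = 19.12.

19.12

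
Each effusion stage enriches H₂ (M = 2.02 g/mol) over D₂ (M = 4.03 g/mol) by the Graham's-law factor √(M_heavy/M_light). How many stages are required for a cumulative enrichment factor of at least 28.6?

10

Single-stage factor α = √(4.03/2.02), so ln α = ½ ln(1.99505) = 0.3453.
Need α^N ≥ 28.6 ⇒ N ≥ ln(28.6) / ln α = 3.353 / 0.3453 = 9.71.
Minimum whole number of stages: N = 10.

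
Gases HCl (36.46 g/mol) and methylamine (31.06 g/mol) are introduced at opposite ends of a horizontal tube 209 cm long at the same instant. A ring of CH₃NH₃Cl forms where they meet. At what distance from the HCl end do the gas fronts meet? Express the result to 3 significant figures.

100 cm

The fronts meet when d_HCl + d_CH₃NH₂ = L with d_HCl/d_CH₃NH₂ = √(M_CH₃NH₂/M_HCl) (Graham's law). Here √(M_CH₃NH₂/M_HCl) = √(31.06/36.46) = 0.9230.
With d_HCl + d_CH₃NH₂ = 209 cm, d_CH₃NH₂ = 209/(1 + 0.9230) = 108.7 cm.
d_HCl = 209 − 108.7 = 100 cm.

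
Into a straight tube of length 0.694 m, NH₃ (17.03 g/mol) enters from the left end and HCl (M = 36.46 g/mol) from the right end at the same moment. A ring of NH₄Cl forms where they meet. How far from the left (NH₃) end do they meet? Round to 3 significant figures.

The fronts meet when d_NH₃ + d_HCl = L with d_NH₃/d_HCl = √(M_HCl/M_NH₃) (Graham's law). Here √(M_HCl/M_NH₃) = √(36.46/17.03) = 1.463.
With d_NH₃ + d_HCl = 0.694 m, d_HCl = 0.694/(1 + 1.463) = 0.2817 m.
d_NH₃ = 0.694 − 0.2817 = 0.412 m.

0.412 m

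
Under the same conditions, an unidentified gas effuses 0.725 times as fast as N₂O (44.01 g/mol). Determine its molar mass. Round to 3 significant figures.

83.7 g/mol

By Graham's law, rate_X/rate_N₂O = √(M_N₂O/M_X).
0.725 = √(44.01/M_X)
M_X = 44.01 / 0.725² = 44.01 / 0.5256 = 83.7 g/mol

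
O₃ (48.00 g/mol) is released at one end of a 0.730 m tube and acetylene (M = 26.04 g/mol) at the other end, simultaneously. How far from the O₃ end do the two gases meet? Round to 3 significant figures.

In equal time, each gas travels a distance ∝ its rate ∝ 1/√M, so d_O₃/d_C₂H₂ = √(M_C₂H₂/M_O₃) = √(26.04/48.00) = 0.7365.
With d_O₃ + d_C₂H₂ = 0.730 m, d_C₂H₂ = 0.730/(1 + 0.7365) = 0.4204 m.
d_O₃ = 0.730 − 0.4204 = 0.310 m.

0.310 m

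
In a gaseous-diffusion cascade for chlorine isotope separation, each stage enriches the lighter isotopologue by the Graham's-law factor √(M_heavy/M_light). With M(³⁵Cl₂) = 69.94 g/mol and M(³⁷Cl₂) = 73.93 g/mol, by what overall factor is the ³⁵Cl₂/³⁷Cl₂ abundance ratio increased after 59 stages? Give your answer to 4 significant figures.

Each stage multiplies the ratio by α = √(73.93/69.94), so after 59 stages the overall factor is α^59 = (73.93/69.94)^(59/2).
= 1.05705^(59/2) = 5.138.

5.138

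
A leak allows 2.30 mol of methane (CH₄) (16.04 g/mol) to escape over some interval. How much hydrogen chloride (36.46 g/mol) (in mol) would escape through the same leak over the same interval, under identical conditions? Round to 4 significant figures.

1.526 mol

By Graham's law, rate_HCl/rate_CH₄ = √(M_CH₄/M_HCl) = √(16.04/36.46) = √0.4399 = 0.6633.
So the amount for HCl is 2.30 × 0.6633 = 1.526 mol.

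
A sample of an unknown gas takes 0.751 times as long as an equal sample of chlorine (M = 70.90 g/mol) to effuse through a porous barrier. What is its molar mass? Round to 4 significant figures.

Since effusion rate ∝ 1/√M, t_X/t_Cl₂ = √(M_X/M_Cl₂).
0.751 = √(M_X/70.90)
M_X = 70.90 × 0.751² = 70.90 × 0.5640 = 39.99 g/mol

39.99 g/mol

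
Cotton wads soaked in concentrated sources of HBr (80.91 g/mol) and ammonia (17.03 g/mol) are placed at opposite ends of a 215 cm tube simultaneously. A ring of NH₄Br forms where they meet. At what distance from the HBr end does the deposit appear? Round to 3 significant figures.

67.6 cm

In equal time, each gas travels a distance ∝ its rate ∝ 1/√M, so d_HBr/d_NH₃ = √(M_NH₃/M_HBr) = √(17.03/80.91) = 0.4588.
With d_HBr + d_NH₃ = 215 cm, d_NH₃ = 215/(1 + 0.4588) = 147.4 cm.
d_HBr = 215 − 147.4 = 67.6 cm.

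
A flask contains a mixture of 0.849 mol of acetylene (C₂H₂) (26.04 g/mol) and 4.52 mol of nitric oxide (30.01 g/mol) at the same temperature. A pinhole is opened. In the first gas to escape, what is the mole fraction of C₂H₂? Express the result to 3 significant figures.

0.168

Rate_i ∝ x_i/√M_i (Graham's law weighted by mole fraction), so the effusate composition follows n_i/√M_i.
Mole fraction of C₂H₂ in the effusate = (n_C₂H₂/√M_C₂H₂) / (n_C₂H₂/√M_C₂H₂ + n_NO/√M_NO)
= (0.849/√26.04) / (0.849/√26.04 + 4.52/√30.01) = 0.1664/(0.1664 + 0.8251) = 0.168.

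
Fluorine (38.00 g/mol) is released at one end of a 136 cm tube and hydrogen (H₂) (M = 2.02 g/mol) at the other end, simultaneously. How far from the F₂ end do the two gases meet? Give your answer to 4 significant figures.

In equal time, each gas travels a distance ∝ its rate ∝ 1/√M, so d_F₂/d_H₂ = √(M_H₂/M_F₂) = √(2.02/38.00) = 0.2306.
With d_F₂ + d_H₂ = 136 cm, d_H₂ = 136/(1 + 0.2306) = 110.5 cm.
d_F₂ = 136 − 110.5 = 25.48 cm.

25.48 cm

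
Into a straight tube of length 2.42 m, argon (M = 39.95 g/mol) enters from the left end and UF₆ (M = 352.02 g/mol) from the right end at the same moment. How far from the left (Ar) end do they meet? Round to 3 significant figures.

Distances travelled in equal time are proportional to diffusion rates, so d_Ar/d_UF₆ = √(M_UF₆/M_Ar) = √(352.02/39.95) = 2.968.
With d_Ar + d_UF₆ = 2.42 m, d_UF₆ = 2.42/(1 + 2.968) = 0.6098 m.
d_Ar = 2.42 − 0.6098 = 1.81 m.

1.81 m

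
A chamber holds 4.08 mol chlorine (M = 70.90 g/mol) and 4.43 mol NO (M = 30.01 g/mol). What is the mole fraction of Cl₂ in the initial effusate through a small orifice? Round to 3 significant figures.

Effusion rate of each component ∝ n_i/√M_i (partial pressure × 1/√M).
x_Cl₂(eff) = (n_Cl₂/√M_Cl₂) / (n_Cl₂/√M_Cl₂ + n_NO/√M_NO)
= (4.08/√70.90) / (4.08/√70.90 + 4.43/√30.01) = 0.4845/(0.4845 + 0.8087) = 0.375.

0.375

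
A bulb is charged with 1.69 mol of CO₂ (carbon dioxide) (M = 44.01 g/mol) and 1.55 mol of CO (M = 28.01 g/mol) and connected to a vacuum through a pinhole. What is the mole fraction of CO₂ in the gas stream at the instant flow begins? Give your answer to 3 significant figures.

0.465

Rate_i ∝ x_i/√M_i (Graham's law weighted by mole fraction), so the effusate composition follows n_i/√M_i.
So x_CO₂ in the escaping gas = (n_CO₂/√M_CO₂) / Σ(n_i/√M_i)
= (1.69/√44.01) / (1.69/√44.01 + 1.55/√28.01) = 0.2547/(0.2547 + 0.2929) = 0.465.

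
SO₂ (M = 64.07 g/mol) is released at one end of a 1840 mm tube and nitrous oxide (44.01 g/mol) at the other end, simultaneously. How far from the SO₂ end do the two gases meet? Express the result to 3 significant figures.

834 mm

Graham's law gives d_SO₂/d_N₂O = rate_SO₂/rate_N₂O = √(M_N₂O/M_SO₂) = √(44.01/64.07) = 0.8288.
With d_SO₂ + d_N₂O = 1840 mm, d_N₂O = 1840/(1 + 0.8288) = 1006 mm.
d_SO₂ = 1840 − 1006 = 834 mm.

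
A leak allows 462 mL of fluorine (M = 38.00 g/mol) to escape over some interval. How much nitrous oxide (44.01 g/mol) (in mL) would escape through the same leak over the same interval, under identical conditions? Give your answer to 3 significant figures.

From Graham's law, rate_N₂O/rate_F₂ = √(M_F₂/M_N₂O) = √(38.00/44.01) = √0.8634 = 0.9292.
So the volume for N₂O is 462 × 0.9292 = 429 mL.

429 mL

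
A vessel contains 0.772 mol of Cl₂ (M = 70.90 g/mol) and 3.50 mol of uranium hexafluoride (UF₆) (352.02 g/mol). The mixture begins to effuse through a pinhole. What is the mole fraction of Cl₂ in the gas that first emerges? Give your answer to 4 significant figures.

0.3295

Effusion rate of each component ∝ n_i/√M_i (partial pressure × 1/√M).
So x_Cl₂ in the escaping gas = (n_Cl₂/√M_Cl₂) / Σ(n_i/√M_i)
= (0.772/√70.90) / (0.772/√70.90 + 3.50/√352.02) = 0.09168/(0.09168 + 0.1865) = 0.3295.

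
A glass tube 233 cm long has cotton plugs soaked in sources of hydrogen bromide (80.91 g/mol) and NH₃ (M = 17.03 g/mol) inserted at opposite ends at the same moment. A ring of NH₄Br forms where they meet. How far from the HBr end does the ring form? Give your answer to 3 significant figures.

73.3 cm

Distances travelled in equal time are proportional to diffusion rates, so d_HBr/d_NH₃ = √(M_NH₃/M_HBr) = √(17.03/80.91) = 0.4588.
With d_HBr + d_NH₃ = 233 cm, d_NH₃ = 233/(1 + 0.4588) = 159.7 cm.
d_HBr = 233 − 159.7 = 73.3 cm.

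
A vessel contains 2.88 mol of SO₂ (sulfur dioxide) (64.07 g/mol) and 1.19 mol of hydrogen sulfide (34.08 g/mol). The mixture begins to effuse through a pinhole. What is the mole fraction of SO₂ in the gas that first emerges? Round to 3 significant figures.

0.638

Each component's effusion rate ∝ (its partial pressure)·(1/√M) ∝ n_i/√M_i.
x_SO₂(eff) = (n_SO₂/√M_SO₂) / (n_SO₂/√M_SO₂ + n_H₂S/√M_H₂S)
= (2.88/√64.07) / (2.88/√64.07 + 1.19/√34.08) = 0.3598/(0.3598 + 0.2038) = 0.638.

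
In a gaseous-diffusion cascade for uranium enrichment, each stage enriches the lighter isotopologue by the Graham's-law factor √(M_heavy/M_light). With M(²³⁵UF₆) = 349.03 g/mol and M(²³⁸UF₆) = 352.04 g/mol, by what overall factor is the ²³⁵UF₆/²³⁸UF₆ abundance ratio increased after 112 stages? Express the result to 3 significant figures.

Overall factor = α^112 with α = √(352.04/349.03), i.e. (352.04/349.03)^(112/2).
= 1.00862^56 = 1.62.

1.62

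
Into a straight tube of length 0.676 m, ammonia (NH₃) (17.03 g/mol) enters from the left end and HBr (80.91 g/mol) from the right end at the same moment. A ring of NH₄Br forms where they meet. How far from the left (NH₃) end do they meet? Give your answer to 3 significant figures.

The fronts meet when d_NH₃ + d_HBr = L with d_NH₃/d_HBr = √(M_HBr/M_NH₃) (Graham's law). Here √(M_HBr/M_NH₃) = √(80.91/17.03) = 2.180.
With d_NH₃ + d_HBr = 0.676 m, d_HBr = 0.676/(1 + 2.180) = 0.2126 m.
d_NH₃ = 0.676 − 0.2126 = 0.463 m.

0.463 m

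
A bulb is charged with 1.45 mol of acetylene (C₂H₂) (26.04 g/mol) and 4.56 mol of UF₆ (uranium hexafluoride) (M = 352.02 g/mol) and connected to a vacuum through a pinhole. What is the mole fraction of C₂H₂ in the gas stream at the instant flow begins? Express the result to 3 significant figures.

0.539

The effusion rate of species i is ∝ p_i/√M_i ∝ n_i/√M_i.
So x_C₂H₂ in the escaping gas = (n_C₂H₂/√M_C₂H₂) / Σ(n_i/√M_i)
= (1.45/√26.04) / (1.45/√26.04 + 4.56/√352.02) = 0.2841/(0.2841 + 0.2430) = 0.539.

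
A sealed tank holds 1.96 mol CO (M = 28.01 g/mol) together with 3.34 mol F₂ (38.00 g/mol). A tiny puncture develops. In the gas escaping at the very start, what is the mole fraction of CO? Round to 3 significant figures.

Each component's effusion rate ∝ (its partial pressure)·(1/√M) ∝ n_i/√M_i.
Mole fraction of CO in the effusate = (n_CO/√M_CO) / (n_CO/√M_CO + n_F₂/√M_F₂)
= (1.96/√28.01) / (1.96/√28.01 + 3.34/√38.00) = 0.3703/(0.3703 + 0.5418) = 0.406.

0.406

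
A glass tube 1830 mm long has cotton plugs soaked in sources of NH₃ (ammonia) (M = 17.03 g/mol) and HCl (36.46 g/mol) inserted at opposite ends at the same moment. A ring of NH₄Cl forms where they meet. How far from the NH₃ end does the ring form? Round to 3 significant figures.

1090 mm

The fronts meet when d_NH₃ + d_HCl = L with d_NH₃/d_HCl = √(M_HCl/M_NH₃) (Graham's law). Here √(M_HCl/M_NH₃) = √(36.46/17.03) = 1.463.
With d_NH₃ + d_HCl = 1830 mm, d_HCl = 1830/(1 + 1.463) = 742.9 mm.
d_NH₃ = 1830 − 742.9 = 1090 mm.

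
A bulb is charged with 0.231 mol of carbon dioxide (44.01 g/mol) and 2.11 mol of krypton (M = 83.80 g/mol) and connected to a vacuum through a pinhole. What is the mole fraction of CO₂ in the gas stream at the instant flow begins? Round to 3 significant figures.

0.131

Rate_i ∝ x_i/√M_i (Graham's law weighted by mole fraction), so the effusate composition follows n_i/√M_i.
x_CO₂(eff) = (n_CO₂/√M_CO₂) / (n_CO₂/√M_CO₂ + n_Kr/√M_Kr)
= (0.231/√44.01) / (0.231/√44.01 + 2.11/√83.80) = 0.03482/(0.03482 + 0.2305) = 0.131.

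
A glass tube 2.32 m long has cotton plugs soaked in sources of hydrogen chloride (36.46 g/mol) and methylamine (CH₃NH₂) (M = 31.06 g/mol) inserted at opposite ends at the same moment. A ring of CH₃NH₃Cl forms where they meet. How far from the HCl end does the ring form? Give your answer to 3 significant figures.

Distances travelled in equal time are proportional to diffusion rates, so d_HCl/d_CH₃NH₂ = √(M_CH₃NH₂/M_HCl) = √(31.06/36.46) = 0.9230.
With d_HCl + d_CH₃NH₂ = 2.32 m, d_CH₃NH₂ = 2.32/(1 + 0.9230) = 1.206 m.
d_HCl = 2.32 − 1.206 = 1.11 m.

1.11 m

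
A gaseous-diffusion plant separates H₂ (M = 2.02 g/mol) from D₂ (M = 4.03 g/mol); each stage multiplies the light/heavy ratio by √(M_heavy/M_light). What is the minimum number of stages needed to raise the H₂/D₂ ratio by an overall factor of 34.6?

With α = √(4.03/2.02) per stage, ln α = ½ ln(1.99505) = 0.3453.
Need α^N ≥ 34.6 ⇒ N ≥ ln(34.6) / ln α = 3.544 / 0.3453 = 10.26.
Minimum whole number of stages: N = 11.

11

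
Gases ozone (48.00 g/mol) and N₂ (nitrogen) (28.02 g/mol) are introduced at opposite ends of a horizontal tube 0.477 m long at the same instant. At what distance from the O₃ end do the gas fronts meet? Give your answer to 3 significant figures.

In equal time, each gas travels a distance ∝ its rate ∝ 1/√M, so d_O₃/d_N₂ = √(M_N₂/M_O₃) = √(28.02/48.00) = 0.7640.
With d_O₃ + d_N₂ = 0.477 m, d_N₂ = 0.477/(1 + 0.7640) = 0.2704 m.
d_O₃ = 0.477 − 0.2704 = 0.207 m.

0.207 m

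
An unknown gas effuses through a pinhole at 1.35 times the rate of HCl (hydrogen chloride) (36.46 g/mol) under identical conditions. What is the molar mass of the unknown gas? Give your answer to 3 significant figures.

20.0 g/mol

From Graham's law, rate_X/rate_HCl = √(M_HCl/M_X).
1.35 = √(36.46/M_X)
M_X = 36.46 / 1.35² = 36.46 / 1.823 = 20.0 g/mol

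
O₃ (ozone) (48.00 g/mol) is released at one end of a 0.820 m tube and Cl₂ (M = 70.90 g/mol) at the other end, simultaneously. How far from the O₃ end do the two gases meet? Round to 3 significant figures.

Graham's law gives d_O₃/d_Cl₂ = rate_O₃/rate_Cl₂ = √(M_Cl₂/M_O₃) = √(70.90/48.00) = 1.215.
With d_O₃ + d_Cl₂ = 0.820 m, d_Cl₂ = 0.820/(1 + 1.215) = 0.3701 m.
d_O₃ = 0.820 − 0.3701 = 0.450 m.

0.450 m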